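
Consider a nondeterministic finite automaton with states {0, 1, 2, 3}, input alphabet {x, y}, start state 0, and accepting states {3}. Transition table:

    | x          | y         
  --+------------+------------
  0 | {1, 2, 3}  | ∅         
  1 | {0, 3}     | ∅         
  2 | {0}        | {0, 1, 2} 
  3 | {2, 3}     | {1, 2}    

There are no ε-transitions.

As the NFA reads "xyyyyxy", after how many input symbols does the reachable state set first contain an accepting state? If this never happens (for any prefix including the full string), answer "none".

1

Start in {0}.
Read 'x': 0→{1, 2, 3}; now {1, 2, 3}.
None of the earlier sets intersect F, but {1, 2, 3} does.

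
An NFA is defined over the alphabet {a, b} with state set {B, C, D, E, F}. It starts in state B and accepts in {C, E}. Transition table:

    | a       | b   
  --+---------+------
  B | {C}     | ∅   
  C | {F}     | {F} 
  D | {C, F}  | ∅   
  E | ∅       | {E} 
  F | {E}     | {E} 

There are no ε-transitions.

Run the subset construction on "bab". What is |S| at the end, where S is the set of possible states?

0

Start in {B}.
Read 'b': B→∅; now ∅.
The set is empty and remains empty for the remaining 2 symbols.
That set has 0 states.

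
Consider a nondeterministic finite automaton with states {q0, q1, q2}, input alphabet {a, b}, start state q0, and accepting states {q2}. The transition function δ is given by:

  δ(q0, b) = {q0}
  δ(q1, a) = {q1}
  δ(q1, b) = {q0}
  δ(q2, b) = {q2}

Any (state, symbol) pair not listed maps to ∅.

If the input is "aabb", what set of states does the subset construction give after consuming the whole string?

Start in {q0}.
Read 'a': q0→∅; now ∅.
The set is empty and remains empty for the remaining 3 symbols.

∅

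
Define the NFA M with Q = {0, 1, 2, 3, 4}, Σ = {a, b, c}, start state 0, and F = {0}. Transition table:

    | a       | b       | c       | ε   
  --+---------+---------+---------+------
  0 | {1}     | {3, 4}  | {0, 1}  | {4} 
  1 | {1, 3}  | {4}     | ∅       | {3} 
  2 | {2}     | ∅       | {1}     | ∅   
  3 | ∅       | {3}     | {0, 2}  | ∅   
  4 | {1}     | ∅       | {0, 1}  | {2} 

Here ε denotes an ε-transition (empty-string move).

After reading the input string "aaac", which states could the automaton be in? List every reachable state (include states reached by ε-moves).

Start: ε-closure({0}) = {0, 2, 4}.
Read 'a': 0→{1}, 2→{2}, 4→{1}; union {1, 2}; ε-closure = {1, 2, 3}.
Read 'a': 1→{1, 3}, 2→{2}, 3→∅; now {1, 2, 3}.
Read 'a': 1→{1, 3}, 2→{2}, 3→∅; now {1, 2, 3}.
Read 'c': 1→∅, 2→{1}, 3→{0, 2}; union {0, 1, 2}; ε-closure = {0, 1, 2, 3, 4}.

{0, 1, 2, 3, 4}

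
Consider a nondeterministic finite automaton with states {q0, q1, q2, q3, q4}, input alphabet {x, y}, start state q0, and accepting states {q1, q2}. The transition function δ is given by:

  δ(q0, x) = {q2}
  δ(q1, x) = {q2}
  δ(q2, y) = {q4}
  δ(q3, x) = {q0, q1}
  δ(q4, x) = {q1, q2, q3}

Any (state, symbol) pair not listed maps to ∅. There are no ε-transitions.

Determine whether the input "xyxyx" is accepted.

Start in {q0}.
Read 'x': q0→{q2}; now {q2}.
Read 'y': q2→{q4}; now {q4}.
Read 'x': q4→{q1, q2, q3}; now {q1, q2, q3}.
Read 'y': q1→∅, q2→{q4}, q3→∅; now {q4}.
Read 'x': q4→{q1, q2, q3}; now {q1, q2, q3}.
The final set {q1, q2, q3} contains the accepting states q1, q2.

Yes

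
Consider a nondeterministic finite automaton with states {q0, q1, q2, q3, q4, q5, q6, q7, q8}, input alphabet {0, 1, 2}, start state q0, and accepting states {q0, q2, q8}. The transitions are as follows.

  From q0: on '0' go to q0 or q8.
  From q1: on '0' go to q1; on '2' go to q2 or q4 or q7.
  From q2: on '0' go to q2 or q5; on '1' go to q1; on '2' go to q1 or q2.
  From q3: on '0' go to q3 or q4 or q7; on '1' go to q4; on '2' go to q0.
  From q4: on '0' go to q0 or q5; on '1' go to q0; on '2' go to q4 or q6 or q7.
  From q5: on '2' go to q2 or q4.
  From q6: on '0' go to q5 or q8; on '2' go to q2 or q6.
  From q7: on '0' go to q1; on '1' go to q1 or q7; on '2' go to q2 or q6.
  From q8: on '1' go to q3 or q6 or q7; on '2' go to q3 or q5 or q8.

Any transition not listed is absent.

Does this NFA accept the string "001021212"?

Yes

Start in {q0}.
Read '0': q0→{q0, q8}; now {q0, q8}.
Read '0': q0→{q0, q8}, q8→∅; now {q0, q8}.
Read '1': q0→∅, q8→{q3, q6, q7}; now {q3, q6, q7}.
Read '0': q3→{q3, q4, q7}, q6→{q5, q8}, q7→{q1}; now {q1, q3, q4, q5, q7, q8}.
Read '2': q1→{q2, q4, q7}, q3→{q0}, q4→{q4, q6, q7}, q5→{q2, q4}, q7→{q2, q6}, q8→{q3, q5, q8}; now {q0, q2, q3, q4, q5, q6, q7, q8}.
Read '1': q0→∅, q2→{q1}, q3→{q4}, q4→{q0}, q5→∅, q6→∅, q7→{q1, q7}, q8→{q3, q6, q7}; now {q0, q1, q3, q4, q6, q7}.
Read '2': q0→∅, q1→{q2, q4, q7}, q3→{q0}, q4→{q4, q6, q7}, q6→{q2, q6}, q7→{q2, q6}; now {q0, q2, q4, q6, q7}.
Read '1': q0→∅, q2→{q1}, q4→{q0}, q6→∅, q7→{q1, q7}; now {q0, q1, q7}.
Read '2': q0→∅, q1→{q2, q4, q7}, q7→{q2, q6}; now {q2, q4, q6, q7}.
The final set {q2, q4, q6, q7} contains the accepting state q2.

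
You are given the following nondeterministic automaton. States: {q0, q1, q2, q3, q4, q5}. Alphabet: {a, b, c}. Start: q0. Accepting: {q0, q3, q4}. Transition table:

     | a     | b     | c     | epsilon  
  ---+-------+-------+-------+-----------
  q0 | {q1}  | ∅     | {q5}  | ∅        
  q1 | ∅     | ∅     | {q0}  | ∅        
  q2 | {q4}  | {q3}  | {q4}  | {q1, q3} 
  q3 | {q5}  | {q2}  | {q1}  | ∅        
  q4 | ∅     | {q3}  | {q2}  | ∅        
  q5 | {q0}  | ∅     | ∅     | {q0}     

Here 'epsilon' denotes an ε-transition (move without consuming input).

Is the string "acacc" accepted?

Start in {q0}.
Read 'a': q0→{q1}; now {q1}.
Read 'c': q1→{q0}; now {q0}.
Read 'a': q0→{q1}; now {q1}.
Read 'c': q1→{q0}; now {q0}.
Read 'c': q0→{q5}; union {q5}; ε-closure = {q0, q5}.
The final set {q0, q5} contains the accepting state q0.

Yes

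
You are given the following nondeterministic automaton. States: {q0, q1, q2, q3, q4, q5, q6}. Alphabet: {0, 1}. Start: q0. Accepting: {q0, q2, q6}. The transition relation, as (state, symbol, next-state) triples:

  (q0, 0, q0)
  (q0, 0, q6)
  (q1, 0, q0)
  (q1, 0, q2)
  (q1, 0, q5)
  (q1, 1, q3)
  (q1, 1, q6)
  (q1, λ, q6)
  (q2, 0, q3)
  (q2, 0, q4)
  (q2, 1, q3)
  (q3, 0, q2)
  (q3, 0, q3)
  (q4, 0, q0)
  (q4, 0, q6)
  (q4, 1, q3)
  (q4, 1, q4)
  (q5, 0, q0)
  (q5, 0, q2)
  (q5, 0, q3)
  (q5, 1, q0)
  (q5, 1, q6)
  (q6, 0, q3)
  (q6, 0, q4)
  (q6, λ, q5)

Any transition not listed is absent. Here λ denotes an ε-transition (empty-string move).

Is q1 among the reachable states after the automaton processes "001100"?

No

Start in {q0}.
Read '0': q0→{q0, q6}; union {q0, q6}; ε-closure = {q0, q5, q6}.
Read '0': q0→{q0, q6}, q5→{q0, q2, q3}, q6→{q3, q4}; union {q0, q2, q3, q4, q6}; ε-closure = {q0, q2, q3, q4, q5, q6}.
Read '1': q0→∅, q2→{q3}, q3→∅, q4→{q3, q4}, q5→{q0, q6}, q6→∅; union {q0, q3, q4, q6}; ε-closure = {q0, q3, q4, q5, q6}.
Read '1': q0→∅, q3→∅, q4→{q3, q4}, q5→{q0, q6}, q6→∅; union {q0, q3, q4, q6}; ε-closure = {q0, q3, q4, q5, q6}.
Read '0': q0→{q0, q6}, q3→{q2, q3}, q4→{q0, q6}, q5→{q0, q2, q3}, q6→{q3, q4}; union {q0, q2, q3, q4, q6}; ε-closure = {q0, q2, q3, q4, q5, q6}.
Read '0': q0→{q0, q6}, q2→{q3, q4}, q3→{q2, q3}, q4→{q0, q6}, q5→{q0, q2, q3}, q6→{q3, q4}; union {q0, q2, q3, q4, q6}; ε-closure = {q0, q2, q3, q4, q5, q6}.
State q1 is not in {q0, q2, q3, q4, q5, q6}.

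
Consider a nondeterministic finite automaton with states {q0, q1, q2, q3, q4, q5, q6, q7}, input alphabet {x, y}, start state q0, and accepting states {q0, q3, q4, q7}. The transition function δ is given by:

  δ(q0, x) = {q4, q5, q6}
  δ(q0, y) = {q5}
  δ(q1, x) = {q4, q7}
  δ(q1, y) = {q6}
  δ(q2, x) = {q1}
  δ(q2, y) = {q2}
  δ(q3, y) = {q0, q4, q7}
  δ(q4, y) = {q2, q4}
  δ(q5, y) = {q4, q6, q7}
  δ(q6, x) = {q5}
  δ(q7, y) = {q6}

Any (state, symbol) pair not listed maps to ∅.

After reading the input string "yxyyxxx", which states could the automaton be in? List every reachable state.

Start in {q0}.
Read 'y': {q0} → {q5}.
Read 'x': {q5} → ∅.
The set is empty and remains empty for the remaining 5 symbols.

∅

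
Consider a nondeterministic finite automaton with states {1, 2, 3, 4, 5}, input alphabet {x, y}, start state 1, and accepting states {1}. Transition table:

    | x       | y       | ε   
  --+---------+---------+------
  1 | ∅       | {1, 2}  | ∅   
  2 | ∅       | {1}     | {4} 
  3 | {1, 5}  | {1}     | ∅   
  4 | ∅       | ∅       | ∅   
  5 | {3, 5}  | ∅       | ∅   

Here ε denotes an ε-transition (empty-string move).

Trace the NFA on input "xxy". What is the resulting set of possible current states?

Start in {1}.
Read 'x': {1} → ∅.
The set is empty and remains empty for the remaining 2 symbols.

∅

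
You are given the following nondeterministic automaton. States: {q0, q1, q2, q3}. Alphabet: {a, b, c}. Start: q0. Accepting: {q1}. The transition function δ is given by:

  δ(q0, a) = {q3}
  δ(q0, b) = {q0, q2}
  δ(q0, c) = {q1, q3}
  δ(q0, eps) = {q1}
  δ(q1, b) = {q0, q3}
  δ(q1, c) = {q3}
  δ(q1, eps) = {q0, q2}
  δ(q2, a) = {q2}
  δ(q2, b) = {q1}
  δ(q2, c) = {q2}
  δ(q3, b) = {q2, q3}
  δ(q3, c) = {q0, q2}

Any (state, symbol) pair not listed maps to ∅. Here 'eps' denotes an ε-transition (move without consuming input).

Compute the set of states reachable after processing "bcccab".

{q0, q1, q2, q3}

Start: ε-closure({q0}) = {q0, q1, q2}.
Read 'b': {q0, q1, q2} → {q0, q1, q2, q3}.
Read 'c': {q0, q1, q2, q3} → {q0, q1, q2, q3}.
Read 'c': {q0, q1, q2, q3} → {q0, q1, q2, q3}.
Read 'c': {q0, q1, q2, q3} → {q0, q1, q2, q3}.
Read 'a': {q0, q1, q2, q3} → {q2, q3}.
Read 'b': {q2, q3} → {q0, q1, q2, q3}.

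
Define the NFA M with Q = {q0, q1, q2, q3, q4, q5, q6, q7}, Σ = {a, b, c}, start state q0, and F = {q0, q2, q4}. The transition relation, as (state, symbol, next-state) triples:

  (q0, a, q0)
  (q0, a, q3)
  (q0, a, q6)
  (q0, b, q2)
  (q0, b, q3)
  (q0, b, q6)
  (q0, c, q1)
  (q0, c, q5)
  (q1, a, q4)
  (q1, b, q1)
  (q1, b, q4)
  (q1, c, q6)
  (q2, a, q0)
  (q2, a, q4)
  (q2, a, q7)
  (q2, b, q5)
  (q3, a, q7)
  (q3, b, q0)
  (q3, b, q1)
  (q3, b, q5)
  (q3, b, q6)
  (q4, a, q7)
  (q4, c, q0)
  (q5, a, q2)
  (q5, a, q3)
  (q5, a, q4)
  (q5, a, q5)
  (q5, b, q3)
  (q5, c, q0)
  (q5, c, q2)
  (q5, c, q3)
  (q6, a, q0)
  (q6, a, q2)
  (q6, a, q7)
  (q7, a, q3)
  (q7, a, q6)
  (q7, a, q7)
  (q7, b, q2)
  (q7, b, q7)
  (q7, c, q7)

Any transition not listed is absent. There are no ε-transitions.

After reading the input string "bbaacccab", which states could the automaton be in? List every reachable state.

{q0, q1, q2, q3, q5, q6, q7}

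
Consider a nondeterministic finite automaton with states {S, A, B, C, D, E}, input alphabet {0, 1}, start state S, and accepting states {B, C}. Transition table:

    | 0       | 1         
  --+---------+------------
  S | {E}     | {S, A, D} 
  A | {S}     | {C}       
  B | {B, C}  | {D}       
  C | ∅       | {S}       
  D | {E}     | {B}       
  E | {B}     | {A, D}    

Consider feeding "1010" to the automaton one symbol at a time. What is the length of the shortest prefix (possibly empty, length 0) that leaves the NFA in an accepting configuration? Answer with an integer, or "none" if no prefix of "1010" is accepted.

none

Start in {S}.
Read '1': S→{S, A, D}; now {S, A, D}.
Read '0': S→{E}, A→{S}, D→{E}; now {S, E}.
Read '1': S→{S, A, D}, E→{A, D}; now {S, A, D}.
Read '0': S→{E}, A→{S}, D→{E}; now {S, E}.
No reachable set along the way intersects F.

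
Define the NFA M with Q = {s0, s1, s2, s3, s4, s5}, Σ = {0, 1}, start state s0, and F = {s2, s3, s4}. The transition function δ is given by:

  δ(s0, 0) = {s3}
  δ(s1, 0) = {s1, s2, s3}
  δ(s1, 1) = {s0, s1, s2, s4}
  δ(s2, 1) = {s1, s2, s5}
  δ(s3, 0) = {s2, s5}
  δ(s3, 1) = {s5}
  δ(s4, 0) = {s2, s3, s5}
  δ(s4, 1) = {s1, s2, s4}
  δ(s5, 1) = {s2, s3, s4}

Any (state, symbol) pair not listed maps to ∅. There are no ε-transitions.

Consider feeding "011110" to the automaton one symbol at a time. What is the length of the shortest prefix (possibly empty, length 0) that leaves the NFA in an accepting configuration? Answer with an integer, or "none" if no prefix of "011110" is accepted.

Start in {s0}.
Read '0': s0→{s3}; now {s3}.
None of the earlier sets intersect F, but {s3} does.

1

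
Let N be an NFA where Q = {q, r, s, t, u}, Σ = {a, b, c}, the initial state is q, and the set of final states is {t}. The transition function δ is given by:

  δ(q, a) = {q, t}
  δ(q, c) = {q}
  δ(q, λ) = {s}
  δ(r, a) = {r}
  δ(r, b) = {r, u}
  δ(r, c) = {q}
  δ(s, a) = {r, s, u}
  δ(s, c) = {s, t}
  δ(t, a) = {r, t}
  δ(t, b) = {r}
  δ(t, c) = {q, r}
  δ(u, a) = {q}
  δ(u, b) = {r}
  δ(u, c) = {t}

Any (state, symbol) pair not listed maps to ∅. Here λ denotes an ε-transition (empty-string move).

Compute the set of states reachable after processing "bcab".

∅

Start: ε-closure({q}) = {q, s}.
Read 'b': {q, s} → ∅.
The set is empty and remains empty for the remaining 3 symbols.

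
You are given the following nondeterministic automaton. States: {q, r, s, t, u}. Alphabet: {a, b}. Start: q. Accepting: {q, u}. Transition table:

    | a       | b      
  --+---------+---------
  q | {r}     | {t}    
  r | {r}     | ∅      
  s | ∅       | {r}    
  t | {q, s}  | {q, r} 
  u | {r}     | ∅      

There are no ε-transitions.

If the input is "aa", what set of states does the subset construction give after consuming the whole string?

Start in {q}.
Read 'a': q→{r}; now {r}.
Read 'a': r→{r}; now {r}.

{r}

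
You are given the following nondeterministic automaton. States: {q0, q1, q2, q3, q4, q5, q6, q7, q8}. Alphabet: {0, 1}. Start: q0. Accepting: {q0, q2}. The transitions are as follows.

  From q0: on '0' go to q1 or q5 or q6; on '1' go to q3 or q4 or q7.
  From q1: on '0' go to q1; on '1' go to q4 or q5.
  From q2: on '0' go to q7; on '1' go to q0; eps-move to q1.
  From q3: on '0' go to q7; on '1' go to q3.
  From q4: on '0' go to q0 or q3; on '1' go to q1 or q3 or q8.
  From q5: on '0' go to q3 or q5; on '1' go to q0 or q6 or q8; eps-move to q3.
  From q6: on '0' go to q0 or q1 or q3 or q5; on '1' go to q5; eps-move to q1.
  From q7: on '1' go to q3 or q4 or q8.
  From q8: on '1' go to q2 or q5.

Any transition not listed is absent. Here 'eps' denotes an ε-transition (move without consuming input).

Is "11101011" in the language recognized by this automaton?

Yes

Start in {q0}.
Read '1': q0→{q3, q4, q7}; now {q3, q4, q7}.
Read '1': q3→{q3}, q4→{q1, q3, q8}, q7→{q3, q4, q8}; now {q1, q3, q4, q8}.
Read '1': q1→{q4, q5}, q3→{q3}, q4→{q1, q3, q8}, q8→{q2, q5}; now {q1, q2, q3, q4, q5, q8}.
Read '0': q1→{q1}, q2→{q7}, q3→{q7}, q4→{q0, q3}, q5→{q3, q5}, q8→∅; now {q0, q1, q3, q5, q7}.
Read '1': q0→{q3, q4, q7}, q1→{q4, q5}, q3→{q3}, q5→{q0, q6, q8}, q7→{q3, q4, q8}; union {q0, q3, q4, q5, q6, q7, q8}; ε-closure = {q0, q1, q3, q4, q5, q6, q7, q8}.
Read '0': q0→{q1, q5, q6}, q1→{q1}, q3→{q7}, q4→{q0, q3}, q5→{q3, q5}, q6→{q0, q1, q3, q5}, q7→∅, q8→∅; now {q0, q1, q3, q5, q6, q7}.
Read '1': q0→{q3, q4, q7}, q1→{q4, q5}, q3→{q3}, q5→{q0, q6, q8}, q6→{q5}, q7→{q3, q4, q8}; union {q0, q3, q4, q5, q6, q7, q8}; ε-closure = {q0, q1, q3, q4, q5, q6, q7, q8}.
Read '1': q0→{q3, q4, q7}, q1→{q4, q5}, q3→{q3}, q4→{q1, q3, q8}, q5→{q0, q6, q8}, q6→{q5}, q7→{q3, q4, q8}, q8→{q2, q5}; now {q0, q1, q2, q3, q4, q5, q6, q7, q8}.
The final set {q0, q1, q2, q3, q4, q5, q6, q7, q8} contains the accepting states q0, q2.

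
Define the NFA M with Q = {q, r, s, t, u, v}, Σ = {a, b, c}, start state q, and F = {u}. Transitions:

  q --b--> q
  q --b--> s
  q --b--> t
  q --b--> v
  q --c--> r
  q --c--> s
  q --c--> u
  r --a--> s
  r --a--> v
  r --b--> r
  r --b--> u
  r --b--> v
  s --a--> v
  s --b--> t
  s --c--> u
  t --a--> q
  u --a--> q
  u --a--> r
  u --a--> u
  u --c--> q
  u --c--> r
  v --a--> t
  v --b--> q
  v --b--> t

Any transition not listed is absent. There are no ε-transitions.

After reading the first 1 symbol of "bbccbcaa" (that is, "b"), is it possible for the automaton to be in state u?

Start in {q}.
Read 'b': q→{q, s, t, v}; now {q, s, t, v}.
State u is not in {q, s, t, v}.

No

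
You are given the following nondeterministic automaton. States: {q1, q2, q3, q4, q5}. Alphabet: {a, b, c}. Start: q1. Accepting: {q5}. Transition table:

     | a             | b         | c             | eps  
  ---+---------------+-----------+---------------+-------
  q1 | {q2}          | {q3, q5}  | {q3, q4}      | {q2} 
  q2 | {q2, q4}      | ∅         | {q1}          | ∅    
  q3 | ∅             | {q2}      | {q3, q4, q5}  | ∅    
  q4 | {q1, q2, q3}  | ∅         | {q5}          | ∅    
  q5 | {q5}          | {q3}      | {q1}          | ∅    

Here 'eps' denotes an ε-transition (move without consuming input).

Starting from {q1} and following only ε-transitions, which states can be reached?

{q1, q2}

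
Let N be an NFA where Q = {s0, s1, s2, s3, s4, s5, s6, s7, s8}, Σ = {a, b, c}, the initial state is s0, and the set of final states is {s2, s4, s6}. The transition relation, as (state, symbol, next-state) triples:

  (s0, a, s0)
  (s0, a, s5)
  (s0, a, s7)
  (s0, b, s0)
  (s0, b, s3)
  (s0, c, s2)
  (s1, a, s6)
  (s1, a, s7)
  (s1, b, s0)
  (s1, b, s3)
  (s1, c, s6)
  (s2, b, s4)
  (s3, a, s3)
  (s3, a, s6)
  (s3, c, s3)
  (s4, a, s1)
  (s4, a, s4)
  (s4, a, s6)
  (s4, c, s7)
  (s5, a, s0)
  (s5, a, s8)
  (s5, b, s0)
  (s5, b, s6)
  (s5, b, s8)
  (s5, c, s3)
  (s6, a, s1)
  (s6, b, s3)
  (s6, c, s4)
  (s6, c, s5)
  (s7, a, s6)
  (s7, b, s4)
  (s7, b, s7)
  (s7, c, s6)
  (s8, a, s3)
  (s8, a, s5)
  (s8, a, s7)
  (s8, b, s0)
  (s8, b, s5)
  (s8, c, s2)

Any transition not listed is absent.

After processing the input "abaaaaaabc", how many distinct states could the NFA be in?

Start in {s0}.
Read 'a': s0→{s0, s5, s7}; now {s0, s5, s7}.
Read 'b': s0→{s0, s3}, s5→{s0, s6, s8}, s7→{s4, s7}; now {s0, s3, s4, s6, s7, s8}.
Read 'a': s0→{s0, s5, s7}, s3→{s3, s6}, s4→{s1, s4, s6}, s6→{s1}, s7→{s6}, s8→{s3, s5, s7}; now {s0, s1, s3, s4, s5, s6, s7}.
Read 'a': s0→{s0, s5, s7}, s1→{s6, s7}, s3→{s3, s6}, s4→{s1, s4, s6}, s5→{s0, s8}, s6→{s1}, s7→{s6}; now {s0, s1, s3, s4, s5, s6, s7, s8}.
Read 'a': s0→{s0, s5, s7}, s1→{s6, s7}, s3→{s3, s6}, s4→{s1, s4, s6}, s5→{s0, s8}, s6→{s1}, s7→{s6}, s8→{s3, s5, s7}; now {s0, s1, s3, s4, s5, s6, s7, s8}.
Read 'a': s0→{s0, s5, s7}, s1→{s6, s7}, s3→{s3, s6}, s4→{s1, s4, s6}, s5→{s0, s8}, s6→{s1}, s7→{s6}, s8→{s3, s5, s7}; now {s0, s1, s3, s4, s5, s6, s7, s8}.
Read 'a': s0→{s0, s5, s7}, s1→{s6, s7}, s3→{s3, s6}, s4→{s1, s4, s6}, s5→{s0, s8}, s6→{s1}, s7→{s6}, s8→{s3, s5, s7}; now {s0, s1, s3, s4, s5, s6, s7, s8}.
Read 'a': s0→{s0, s5, s7}, s1→{s6, s7}, s3→{s3, s6}, s4→{s1, s4, s6}, s5→{s0, s8}, s6→{s1}, s7→{s6}, s8→{s3, s5, s7}; now {s0, s1, s3, s4, s5, s6, s7, s8}.
Read 'b': s0→{s0, s3}, s1→{s0, s3}, s3→∅, s4→∅, s5→{s0, s6, s8}, s6→{s3}, s7→{s4, s7}, s8→{s0, s5}; now {s0, s3, s4, s5, s6, s7, s8}.
Read 'c': s0→{s2}, s3→{s3}, s4→{s7}, s5→{s3}, s6→{s4, s5}, s7→{s6}, s8→{s2}; now {s2, s3, s4, s5, s6, s7}.
That set has 6 states.

6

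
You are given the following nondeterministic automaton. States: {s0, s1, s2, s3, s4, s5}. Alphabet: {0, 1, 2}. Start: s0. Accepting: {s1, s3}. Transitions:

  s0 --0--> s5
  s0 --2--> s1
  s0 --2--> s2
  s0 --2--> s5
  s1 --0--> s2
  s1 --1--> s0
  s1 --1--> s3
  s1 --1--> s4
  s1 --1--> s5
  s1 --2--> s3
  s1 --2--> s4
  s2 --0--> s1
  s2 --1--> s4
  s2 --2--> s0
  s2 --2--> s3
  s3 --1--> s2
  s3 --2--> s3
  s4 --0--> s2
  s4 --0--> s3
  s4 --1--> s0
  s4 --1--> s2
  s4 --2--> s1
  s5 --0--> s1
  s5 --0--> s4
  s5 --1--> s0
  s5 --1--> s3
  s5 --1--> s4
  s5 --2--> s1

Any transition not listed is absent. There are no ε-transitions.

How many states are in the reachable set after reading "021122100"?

4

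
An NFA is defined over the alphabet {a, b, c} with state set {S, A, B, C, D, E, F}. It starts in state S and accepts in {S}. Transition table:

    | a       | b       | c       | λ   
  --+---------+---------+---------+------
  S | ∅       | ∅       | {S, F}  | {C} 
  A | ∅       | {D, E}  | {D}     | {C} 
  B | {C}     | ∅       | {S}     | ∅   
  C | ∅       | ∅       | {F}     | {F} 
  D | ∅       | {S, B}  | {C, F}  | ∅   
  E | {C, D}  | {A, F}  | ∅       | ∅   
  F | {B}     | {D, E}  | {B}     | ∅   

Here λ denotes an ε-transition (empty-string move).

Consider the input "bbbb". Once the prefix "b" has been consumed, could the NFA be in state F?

Start: ε-closure({S}) = {S, C, F}.
Read 'b': {S, C, F} → {D, E}.
State F is not in {D, E}.

No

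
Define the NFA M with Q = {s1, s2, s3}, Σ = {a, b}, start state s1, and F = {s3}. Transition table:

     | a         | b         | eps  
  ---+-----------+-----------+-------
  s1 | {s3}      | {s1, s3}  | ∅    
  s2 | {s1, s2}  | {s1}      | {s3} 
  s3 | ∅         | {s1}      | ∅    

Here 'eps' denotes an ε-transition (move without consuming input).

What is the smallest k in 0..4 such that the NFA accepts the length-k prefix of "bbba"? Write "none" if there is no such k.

1

Start in {s1}.
Read 'b': s1→{s1, s3}; now {s1, s3}.
None of the earlier sets intersect F, but {s1, s3} does.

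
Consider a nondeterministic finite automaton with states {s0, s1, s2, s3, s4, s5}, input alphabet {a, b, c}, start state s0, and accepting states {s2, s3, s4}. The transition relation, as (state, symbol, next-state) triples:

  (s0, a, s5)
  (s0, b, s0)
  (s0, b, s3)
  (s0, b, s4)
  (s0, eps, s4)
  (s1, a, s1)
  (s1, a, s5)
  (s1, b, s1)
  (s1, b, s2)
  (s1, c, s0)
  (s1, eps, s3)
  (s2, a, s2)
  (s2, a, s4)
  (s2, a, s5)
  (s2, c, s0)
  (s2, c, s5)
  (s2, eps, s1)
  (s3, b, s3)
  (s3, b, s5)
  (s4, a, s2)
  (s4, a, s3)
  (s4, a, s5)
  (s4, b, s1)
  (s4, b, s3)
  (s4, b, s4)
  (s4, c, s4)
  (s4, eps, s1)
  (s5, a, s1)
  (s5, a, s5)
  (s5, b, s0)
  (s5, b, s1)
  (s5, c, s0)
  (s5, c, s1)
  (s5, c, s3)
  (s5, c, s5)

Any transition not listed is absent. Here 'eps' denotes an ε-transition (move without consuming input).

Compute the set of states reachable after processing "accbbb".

{s0, s1, s2, s3, s4, s5}

Start: ε-closure({s0}) = {s0, s1, s3, s4}.
Read 'a': {s0, s1, s3, s4} → {s1, s2, s3, s5}.
Read 'c': {s1, s2, s3, s5} → {s0, s1, s3, s4, s5}.
Read 'c': {s0, s1, s3, s4, s5} → {s0, s1, s3, s4, s5}.
Read 'b': {s0, s1, s3, s4, s5} → {s0, s1, s2, s3, s4, s5}.
Read 'b': {s0, s1, s2, s3, s4, s5} → {s0, s1, s2, s3, s4, s5}.
Read 'b': {s0, s1, s2, s3, s4, s5} → {s0, s1, s2, s3, s4, s5}.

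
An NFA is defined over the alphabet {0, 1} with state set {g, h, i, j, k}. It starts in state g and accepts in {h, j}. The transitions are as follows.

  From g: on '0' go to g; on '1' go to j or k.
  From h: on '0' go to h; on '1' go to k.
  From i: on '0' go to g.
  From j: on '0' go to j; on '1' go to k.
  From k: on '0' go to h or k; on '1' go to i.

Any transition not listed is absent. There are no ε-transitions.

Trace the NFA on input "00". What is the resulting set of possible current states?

{g}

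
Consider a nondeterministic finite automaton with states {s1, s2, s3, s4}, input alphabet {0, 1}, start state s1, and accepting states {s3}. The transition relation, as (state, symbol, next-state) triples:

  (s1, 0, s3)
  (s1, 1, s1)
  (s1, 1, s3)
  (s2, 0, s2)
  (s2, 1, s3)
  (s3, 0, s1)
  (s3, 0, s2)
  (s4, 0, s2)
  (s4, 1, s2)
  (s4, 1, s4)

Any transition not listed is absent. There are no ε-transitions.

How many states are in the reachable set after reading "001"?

2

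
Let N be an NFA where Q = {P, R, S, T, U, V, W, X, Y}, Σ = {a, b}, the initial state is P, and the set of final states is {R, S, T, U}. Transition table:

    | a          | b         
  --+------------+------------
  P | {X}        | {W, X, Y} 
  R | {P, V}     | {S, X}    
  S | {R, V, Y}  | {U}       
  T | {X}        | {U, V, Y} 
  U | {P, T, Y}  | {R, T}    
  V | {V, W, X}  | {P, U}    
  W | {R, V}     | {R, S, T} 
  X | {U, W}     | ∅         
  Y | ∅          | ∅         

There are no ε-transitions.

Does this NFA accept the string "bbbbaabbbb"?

Start in {P}.
Read 'b': P→{W, X, Y}; now {W, X, Y}.
Read 'b': W→{R, S, T}, X→∅, Y→∅; now {R, S, T}.
Read 'b': R→{S, X}, S→{U}, T→{U, V, Y}; now {S, U, V, X, Y}.
Read 'b': S→{U}, U→{R, T}, V→{P, U}, X→∅, Y→∅; now {P, R, T, U}.
Read 'a': P→{X}, R→{P, V}, T→{X}, U→{P, T, Y}; now {P, T, V, X, Y}.
Read 'a': P→{X}, T→{X}, V→{V, W, X}, X→{U, W}, Y→∅; now {U, V, W, X}.
Read 'b': U→{R, T}, V→{P, U}, W→{R, S, T}, X→∅; now {P, R, S, T, U}.
Read 'b': P→{W, X, Y}, R→{S, X}, S→{U}, T→{U, V, Y}, U→{R, T}; now {R, S, T, U, V, W, X, Y}.
Read 'b': R→{S, X}, S→{U}, T→{U, V, Y}, U→{R, T}, V→{P, U}, W→{R, S, T}, X→∅, Y→∅; now {P, R, S, T, U, V, X, Y}.
Read 'b': P→{W, X, Y}, R→{S, X}, S→{U}, T→{U, V, Y}, U→{R, T}, V→{P, U}, X→∅, Y→∅; now {P, R, S, T, U, V, W, X, Y}.
The final set {P, R, S, T, U, V, W, X, Y} contains the accepting states R, S, T, U.

Yes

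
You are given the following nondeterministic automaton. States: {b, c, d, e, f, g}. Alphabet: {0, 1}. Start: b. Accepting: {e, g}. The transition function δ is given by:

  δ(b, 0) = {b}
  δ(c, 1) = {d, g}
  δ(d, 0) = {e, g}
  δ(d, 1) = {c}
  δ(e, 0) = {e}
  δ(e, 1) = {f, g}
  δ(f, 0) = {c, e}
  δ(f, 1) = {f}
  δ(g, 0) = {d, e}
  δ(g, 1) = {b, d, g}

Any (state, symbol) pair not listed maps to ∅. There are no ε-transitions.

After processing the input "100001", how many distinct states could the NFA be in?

0

Start in {b}.
Read '1': b→∅; now ∅.
The set is empty and remains empty for the remaining 5 symbols.
That set has 0 states.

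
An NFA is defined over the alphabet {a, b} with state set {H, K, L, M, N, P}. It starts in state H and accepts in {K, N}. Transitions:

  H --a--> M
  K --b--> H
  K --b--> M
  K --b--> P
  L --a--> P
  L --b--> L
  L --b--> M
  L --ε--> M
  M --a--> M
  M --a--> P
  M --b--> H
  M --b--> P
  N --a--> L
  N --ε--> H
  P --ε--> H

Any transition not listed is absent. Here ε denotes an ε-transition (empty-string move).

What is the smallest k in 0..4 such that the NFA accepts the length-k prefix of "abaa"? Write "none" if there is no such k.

Start in {H}.
Read 'a': {H} → {M}.
Read 'b': {M} → {H, P}.
Read 'a': {H, P} → {M}.
Read 'a': {M} → {H, M, P}.
No reachable set along the way intersects F.

none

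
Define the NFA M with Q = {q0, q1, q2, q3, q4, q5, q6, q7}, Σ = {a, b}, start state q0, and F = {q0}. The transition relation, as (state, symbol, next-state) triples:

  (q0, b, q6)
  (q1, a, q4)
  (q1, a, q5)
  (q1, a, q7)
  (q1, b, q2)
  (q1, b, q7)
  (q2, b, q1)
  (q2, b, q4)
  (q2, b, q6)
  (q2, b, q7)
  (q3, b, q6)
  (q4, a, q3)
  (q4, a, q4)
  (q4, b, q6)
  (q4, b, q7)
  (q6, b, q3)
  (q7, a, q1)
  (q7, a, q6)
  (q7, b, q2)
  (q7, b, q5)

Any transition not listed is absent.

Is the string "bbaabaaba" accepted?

No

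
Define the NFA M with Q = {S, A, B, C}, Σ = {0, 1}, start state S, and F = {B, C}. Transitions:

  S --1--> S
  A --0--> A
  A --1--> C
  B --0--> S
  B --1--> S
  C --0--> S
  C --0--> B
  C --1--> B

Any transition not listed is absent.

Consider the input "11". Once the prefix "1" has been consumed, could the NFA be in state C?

Start in {S}.
Read '1': S→{S}; now {S}.
State C is not in {S}.

No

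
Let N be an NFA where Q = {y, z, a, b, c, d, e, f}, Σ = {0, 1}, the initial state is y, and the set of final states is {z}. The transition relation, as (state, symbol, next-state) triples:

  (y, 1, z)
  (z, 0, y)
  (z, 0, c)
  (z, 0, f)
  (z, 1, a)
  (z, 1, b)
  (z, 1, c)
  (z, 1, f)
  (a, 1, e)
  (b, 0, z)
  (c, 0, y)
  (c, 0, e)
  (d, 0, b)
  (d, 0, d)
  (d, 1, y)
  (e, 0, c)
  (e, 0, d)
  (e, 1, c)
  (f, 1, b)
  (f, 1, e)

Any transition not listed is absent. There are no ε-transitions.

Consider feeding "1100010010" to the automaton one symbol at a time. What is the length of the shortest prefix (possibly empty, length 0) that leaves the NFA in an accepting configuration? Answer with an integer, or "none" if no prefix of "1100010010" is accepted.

1

Start in {y}.
Read '1': {y} → {z}.
None of the earlier sets intersect F, but {z} does.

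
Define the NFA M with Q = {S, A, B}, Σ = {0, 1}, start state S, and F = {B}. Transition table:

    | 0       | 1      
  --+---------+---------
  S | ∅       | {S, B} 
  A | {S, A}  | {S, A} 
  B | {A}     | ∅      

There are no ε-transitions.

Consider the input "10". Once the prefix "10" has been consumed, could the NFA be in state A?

Yes

Start in {S}.
Read '1': S→{S, B}; now {S, B}.
Read '0': S→∅, B→{A}; now {A}.
State A is in {A}.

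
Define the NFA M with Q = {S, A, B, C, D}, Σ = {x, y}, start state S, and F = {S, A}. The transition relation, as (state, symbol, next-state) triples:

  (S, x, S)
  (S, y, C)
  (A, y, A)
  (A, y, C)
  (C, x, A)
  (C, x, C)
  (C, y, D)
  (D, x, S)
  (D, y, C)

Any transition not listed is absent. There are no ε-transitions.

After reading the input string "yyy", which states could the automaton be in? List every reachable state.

{C}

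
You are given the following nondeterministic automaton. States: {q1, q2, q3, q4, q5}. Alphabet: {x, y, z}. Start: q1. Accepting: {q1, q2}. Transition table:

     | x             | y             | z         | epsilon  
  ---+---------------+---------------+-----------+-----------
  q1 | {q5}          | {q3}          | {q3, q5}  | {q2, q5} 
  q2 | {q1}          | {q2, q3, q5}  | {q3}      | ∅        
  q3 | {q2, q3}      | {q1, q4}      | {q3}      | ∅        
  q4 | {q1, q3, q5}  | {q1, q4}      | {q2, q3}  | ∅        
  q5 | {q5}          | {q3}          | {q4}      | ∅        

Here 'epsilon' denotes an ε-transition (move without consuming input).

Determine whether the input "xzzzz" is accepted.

Start: ε-closure({q1}) = {q1, q2, q5}.
Read 'x': {q1, q2, q5} → {q1, q2, q5}.
Read 'z': {q1, q2, q5} → {q3, q4, q5}.
Read 'z': {q3, q4, q5} → {q2, q3, q4}.
Read 'z': {q2, q3, q4} → {q2, q3}.
Read 'z': {q2, q3} → {q3}.
The final set {q3} contains no accepting state.

No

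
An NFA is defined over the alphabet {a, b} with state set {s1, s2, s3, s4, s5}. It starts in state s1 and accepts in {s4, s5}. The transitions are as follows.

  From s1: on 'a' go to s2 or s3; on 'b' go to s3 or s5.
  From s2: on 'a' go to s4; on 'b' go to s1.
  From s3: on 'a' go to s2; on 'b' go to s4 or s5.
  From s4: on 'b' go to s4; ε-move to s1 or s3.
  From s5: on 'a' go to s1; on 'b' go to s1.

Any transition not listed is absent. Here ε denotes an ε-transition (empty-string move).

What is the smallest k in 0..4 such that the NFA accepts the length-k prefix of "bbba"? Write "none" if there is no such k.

1

Start in {s1}.
Read 'b': {s1} → {s3, s5}.
None of the earlier sets intersect F, but {s3, s5} does.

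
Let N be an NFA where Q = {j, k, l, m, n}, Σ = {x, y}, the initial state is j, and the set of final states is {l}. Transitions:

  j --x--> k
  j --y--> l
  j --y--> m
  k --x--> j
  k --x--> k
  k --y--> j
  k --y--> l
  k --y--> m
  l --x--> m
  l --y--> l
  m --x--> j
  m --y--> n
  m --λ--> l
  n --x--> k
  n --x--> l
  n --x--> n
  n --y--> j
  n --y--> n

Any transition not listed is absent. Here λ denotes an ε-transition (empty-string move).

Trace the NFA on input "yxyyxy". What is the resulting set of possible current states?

Start in {j}.
Read 'y': j→{l, m}; now {l, m}.
Read 'x': l→{m}, m→{j}; union {j, m}; ε-closure = {j, l, m}.
Read 'y': j→{l, m}, l→{l}, m→{n}; now {l, m, n}.
Read 'y': l→{l}, m→{n}, n→{j, n}; now {j, l, n}.
Read 'x': j→{k}, l→{m}, n→{k, l, n}; now {k, l, m, n}.
Read 'y': k→{j, l, m}, l→{l}, m→{n}, n→{j, n}; now {j, l, m, n}.

{j, l, m, n}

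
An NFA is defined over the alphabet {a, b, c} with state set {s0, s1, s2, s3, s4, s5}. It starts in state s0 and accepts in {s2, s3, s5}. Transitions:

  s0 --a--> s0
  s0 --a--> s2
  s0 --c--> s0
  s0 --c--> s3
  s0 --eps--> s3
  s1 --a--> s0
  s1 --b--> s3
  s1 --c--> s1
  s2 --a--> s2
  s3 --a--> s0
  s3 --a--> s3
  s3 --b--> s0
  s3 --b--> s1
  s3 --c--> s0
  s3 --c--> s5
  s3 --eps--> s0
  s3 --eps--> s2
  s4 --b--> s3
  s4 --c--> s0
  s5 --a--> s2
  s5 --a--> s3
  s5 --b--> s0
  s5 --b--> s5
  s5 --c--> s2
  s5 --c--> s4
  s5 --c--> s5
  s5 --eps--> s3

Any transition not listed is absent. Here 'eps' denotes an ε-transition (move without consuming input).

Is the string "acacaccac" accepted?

Yes

Start: ε-closure({s0}) = {s0, s2, s3}.
Read 'a': s0→{s0, s2}, s2→{s2}, s3→{s0, s3}; now {s0, s2, s3}.
Read 'c': s0→{s0, s3}, s2→∅, s3→{s0, s5}; union {s0, s3, s5}; ε-closure = {s0, s2, s3, s5}.
Read 'a': s0→{s0, s2}, s2→{s2}, s3→{s0, s3}, s5→{s2, s3}; now {s0, s2, s3}.
Read 'c': s0→{s0, s3}, s2→∅, s3→{s0, s5}; union {s0, s3, s5}; ε-closure = {s0, s2, s3, s5}.
Read 'a': s0→{s0, s2}, s2→{s2}, s3→{s0, s3}, s5→{s2, s3}; now {s0, s2, s3}.
Read 'c': s0→{s0, s3}, s2→∅, s3→{s0, s5}; union {s0, s3, s5}; ε-closure = {s0, s2, s3, s5}.
Read 'c': s0→{s0, s3}, s2→∅, s3→{s0, s5}, s5→{s2, s4, s5}; now {s0, s2, s3, s4, s5}.
Read 'a': s0→{s0, s2}, s2→{s2}, s3→{s0, s3}, s4→∅, s5→{s2, s3}; now {s0, s2, s3}.
Read 'c': s0→{s0, s3}, s2→∅, s3→{s0, s5}; union {s0, s3, s5}; ε-closure = {s0, s2, s3, s5}.
The final set {s0, s2, s3, s5} contains the accepting states s2, s3, s5.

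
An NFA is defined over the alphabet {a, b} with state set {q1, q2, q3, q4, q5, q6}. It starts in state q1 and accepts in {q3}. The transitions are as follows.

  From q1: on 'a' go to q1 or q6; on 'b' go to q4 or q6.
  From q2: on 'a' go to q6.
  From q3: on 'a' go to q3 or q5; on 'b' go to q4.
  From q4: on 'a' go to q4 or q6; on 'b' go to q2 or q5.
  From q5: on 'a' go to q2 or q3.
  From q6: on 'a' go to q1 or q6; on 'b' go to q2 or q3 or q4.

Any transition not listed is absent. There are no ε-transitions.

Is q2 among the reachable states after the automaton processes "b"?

Start in {q1}.
Read 'b': {q1} → {q4, q6}.
State q2 is not in {q4, q6}.

No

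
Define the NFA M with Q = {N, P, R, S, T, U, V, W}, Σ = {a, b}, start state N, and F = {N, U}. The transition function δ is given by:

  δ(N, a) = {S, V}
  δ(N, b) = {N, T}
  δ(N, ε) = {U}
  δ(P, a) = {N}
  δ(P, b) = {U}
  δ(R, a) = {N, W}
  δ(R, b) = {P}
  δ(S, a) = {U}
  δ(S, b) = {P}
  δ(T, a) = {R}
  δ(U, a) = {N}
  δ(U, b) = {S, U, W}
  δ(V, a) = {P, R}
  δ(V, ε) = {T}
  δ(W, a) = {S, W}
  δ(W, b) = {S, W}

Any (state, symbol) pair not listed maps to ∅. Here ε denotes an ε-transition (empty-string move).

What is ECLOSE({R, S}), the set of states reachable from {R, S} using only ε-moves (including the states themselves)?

{R, S}

Begin with {R, S}.
No ε-moves leave this set, so the closure equals the set itself.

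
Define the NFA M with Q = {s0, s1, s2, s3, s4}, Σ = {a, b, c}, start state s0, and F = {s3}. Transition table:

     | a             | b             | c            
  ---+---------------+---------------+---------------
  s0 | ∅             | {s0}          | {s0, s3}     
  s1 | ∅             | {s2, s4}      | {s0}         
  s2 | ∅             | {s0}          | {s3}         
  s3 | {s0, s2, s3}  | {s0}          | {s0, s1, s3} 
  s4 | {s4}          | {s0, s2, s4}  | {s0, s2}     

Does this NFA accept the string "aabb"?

No

Start in {s0}.
Read 'a': s0→∅; now ∅.
The set is empty and remains empty for the remaining 3 symbols.
The final set ∅ contains no accepting state.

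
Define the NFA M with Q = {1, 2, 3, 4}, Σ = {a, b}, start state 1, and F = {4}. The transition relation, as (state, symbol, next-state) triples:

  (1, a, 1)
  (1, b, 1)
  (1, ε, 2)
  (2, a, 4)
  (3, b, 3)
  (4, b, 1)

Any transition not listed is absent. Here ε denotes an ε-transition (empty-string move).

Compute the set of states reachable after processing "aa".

Start: ε-closure({1}) = {1, 2}.
Read 'a': 1→{1}, 2→{4}; union {1, 4}; ε-closure = {1, 2, 4}.
Read 'a': 1→{1}, 2→{4}, 4→∅; union {1, 4}; ε-closure = {1, 2, 4}.

{1, 2, 4}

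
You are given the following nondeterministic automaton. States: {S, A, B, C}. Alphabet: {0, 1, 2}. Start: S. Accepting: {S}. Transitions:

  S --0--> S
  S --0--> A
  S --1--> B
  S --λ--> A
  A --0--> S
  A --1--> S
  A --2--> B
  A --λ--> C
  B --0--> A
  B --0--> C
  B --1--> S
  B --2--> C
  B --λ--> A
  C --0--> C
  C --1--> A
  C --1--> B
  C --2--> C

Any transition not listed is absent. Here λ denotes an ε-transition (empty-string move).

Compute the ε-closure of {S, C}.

{S, A, C}

Begin with {S, C}.
ε-move S → A; add A.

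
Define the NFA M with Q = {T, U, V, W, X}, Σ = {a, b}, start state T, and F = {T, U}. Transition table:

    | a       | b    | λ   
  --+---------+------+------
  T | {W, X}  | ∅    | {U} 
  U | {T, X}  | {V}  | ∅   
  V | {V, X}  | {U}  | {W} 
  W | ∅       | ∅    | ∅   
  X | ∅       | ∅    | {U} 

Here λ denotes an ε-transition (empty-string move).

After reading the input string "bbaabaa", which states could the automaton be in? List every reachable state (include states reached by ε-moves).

Start: ε-closure({T}) = {T, U}.
Read 'b': {T, U} → {V, W}.
Read 'b': {V, W} → {U}.
Read 'a': {U} → {T, U, X}.
Read 'a': {T, U, X} → {T, U, W, X}.
Read 'b': {T, U, W, X} → {V, W}.
Read 'a': {V, W} → {U, V, W, X}.
Read 'a': {U, V, W, X} → {T, U, V, W, X}.

{T, U, V, W, X}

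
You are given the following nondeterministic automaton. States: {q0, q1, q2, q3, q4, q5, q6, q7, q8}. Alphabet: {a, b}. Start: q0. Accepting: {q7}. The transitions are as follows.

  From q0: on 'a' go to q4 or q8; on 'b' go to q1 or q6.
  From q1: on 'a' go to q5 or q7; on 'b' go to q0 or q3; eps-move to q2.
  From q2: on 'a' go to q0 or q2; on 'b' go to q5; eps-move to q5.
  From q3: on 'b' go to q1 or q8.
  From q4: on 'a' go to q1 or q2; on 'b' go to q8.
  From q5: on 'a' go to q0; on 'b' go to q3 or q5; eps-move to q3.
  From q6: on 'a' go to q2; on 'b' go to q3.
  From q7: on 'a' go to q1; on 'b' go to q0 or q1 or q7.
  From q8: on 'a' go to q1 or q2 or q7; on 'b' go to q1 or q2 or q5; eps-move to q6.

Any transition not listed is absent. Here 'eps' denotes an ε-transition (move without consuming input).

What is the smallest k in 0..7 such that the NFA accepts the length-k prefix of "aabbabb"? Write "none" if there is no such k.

Start in {q0}.
Read 'a': {q0} → {q4, q6, q8}.
Read 'a': {q4, q6, q8} → {q1, q2, q3, q5, q7}.
None of the earlier sets intersect F, but {q1, q2, q3, q5, q7} does.

2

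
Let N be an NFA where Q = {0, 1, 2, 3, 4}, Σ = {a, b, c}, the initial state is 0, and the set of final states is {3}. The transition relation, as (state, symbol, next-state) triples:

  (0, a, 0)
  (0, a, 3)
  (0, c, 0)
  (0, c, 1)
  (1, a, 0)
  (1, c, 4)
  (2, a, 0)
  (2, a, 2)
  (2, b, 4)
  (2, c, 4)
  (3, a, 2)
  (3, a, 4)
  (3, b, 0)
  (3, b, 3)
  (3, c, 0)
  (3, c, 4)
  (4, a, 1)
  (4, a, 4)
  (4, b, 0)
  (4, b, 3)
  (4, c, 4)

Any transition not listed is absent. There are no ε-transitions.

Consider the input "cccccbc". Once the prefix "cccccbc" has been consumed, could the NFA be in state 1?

Start in {0}.
Read 'c': 0→{0, 1}; now {0, 1}.
Read 'c': 0→{0, 1}, 1→{4}; now {0, 1, 4}.
Read 'c': 0→{0, 1}, 1→{4}, 4→{4}; now {0, 1, 4}.
Read 'c': 0→{0, 1}, 1→{4}, 4→{4}; now {0, 1, 4}.
Read 'c': 0→{0, 1}, 1→{4}, 4→{4}; now {0, 1, 4}.
Read 'b': 0→∅, 1→∅, 4→{0, 3}; now {0, 3}.
Read 'c': 0→{0, 1}, 3→{0, 4}; now {0, 1, 4}.
State 1 is in {0, 1, 4}.

Yes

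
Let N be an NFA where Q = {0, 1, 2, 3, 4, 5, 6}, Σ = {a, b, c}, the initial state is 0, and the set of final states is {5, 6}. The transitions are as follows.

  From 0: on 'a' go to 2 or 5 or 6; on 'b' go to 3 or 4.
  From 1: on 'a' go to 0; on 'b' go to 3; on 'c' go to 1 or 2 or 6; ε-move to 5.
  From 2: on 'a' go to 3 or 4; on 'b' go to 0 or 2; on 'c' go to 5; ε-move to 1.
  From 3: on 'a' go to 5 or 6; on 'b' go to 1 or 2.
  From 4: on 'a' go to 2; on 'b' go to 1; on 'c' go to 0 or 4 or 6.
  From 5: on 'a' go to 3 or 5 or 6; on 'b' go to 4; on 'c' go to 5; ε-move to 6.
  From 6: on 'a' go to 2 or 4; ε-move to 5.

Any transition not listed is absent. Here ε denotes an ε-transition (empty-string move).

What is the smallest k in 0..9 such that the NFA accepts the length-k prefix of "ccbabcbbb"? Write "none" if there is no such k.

none

Start in {0}.
Read 'c': 0→∅; now ∅.
The set is empty and remains empty for the remaining 8 symbols.
No reachable set along the way intersects F.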